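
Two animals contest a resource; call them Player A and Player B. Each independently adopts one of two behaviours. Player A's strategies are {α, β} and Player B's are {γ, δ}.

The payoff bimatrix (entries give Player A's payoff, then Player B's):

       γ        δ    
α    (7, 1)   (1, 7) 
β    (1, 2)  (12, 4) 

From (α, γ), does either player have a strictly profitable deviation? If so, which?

Player B

Player A at (α, γ) earns 7; deviating to β yields 1 — not better.
Player B earns 1; deviating to δ yields 7 — a strict improvement.
Only Player B has a strictly profitable deviation.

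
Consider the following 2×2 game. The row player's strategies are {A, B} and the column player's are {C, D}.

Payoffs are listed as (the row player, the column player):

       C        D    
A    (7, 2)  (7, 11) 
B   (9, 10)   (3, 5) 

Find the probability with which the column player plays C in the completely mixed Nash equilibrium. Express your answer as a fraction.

2/3

Let q be the probability that the column player plays C. In a completely mixed equilibrium, the row player must be indifferent between A and B.
The row player's expected payoff from A is 7q + 7(1−q); from B it is 9q + 3(1−q).
Setting these equal: 7 = 6q + 3, so q = 2/3.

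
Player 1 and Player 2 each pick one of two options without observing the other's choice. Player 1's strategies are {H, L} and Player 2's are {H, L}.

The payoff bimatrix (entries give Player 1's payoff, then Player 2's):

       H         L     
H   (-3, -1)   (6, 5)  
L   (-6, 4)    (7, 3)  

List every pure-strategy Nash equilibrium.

none

(H, H): Player 2 prefers L (5 > -1) — not an equilibrium.
(H, L): Player 1 prefers L (7 > 6) — not an equilibrium.
(L, H): Player 1 prefers H (-3 > -6) — not an equilibrium.
(L, L): Player 2 prefers H (4 > 3) — not an equilibrium.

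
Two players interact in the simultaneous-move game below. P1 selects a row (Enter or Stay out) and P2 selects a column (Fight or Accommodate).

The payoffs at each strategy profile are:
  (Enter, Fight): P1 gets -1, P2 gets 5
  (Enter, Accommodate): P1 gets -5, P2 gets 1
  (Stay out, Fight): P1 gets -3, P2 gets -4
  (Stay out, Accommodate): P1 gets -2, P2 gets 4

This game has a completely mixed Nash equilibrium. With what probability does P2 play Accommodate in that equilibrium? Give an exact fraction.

2/5

Let y be the probability that P2 plays Fight. In a completely mixed equilibrium, P1 must be indifferent between Enter and Stay out.
P1's expected payoff from Enter is −y − 5(1−y); from Stay out it is −3y − 2(1−y).
Setting these equal: 4y − 5 = −y − 2, so y = 3/5.
Therefore P2 plays Accommodate with probability 1 − 3/5 = 2/5.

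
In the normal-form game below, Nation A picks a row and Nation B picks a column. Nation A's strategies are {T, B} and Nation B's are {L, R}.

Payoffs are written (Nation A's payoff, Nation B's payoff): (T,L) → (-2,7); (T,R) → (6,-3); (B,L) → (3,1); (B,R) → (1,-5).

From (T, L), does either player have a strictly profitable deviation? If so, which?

Nation A

Nation A at (T, L) earns -2; deviating to B yields 3 — a strict improvement.
Nation B earns 7; deviating to R yields -3 — not better.
Only Nation A has a strictly profitable deviation.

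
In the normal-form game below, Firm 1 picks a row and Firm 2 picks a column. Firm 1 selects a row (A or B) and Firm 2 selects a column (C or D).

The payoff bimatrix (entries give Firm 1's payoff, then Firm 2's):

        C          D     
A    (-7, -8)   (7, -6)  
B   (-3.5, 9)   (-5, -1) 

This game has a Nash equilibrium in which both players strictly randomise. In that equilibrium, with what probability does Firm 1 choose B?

1/6

Let p be the probability that Firm 1 plays A. In a completely mixed equilibrium, Firm 2 must be indifferent between C and D.
Firm 2's expected payoff from C is −8p + 9(1−p); from D it is −6p − (1−p).
Setting these equal: −17p + 9 = −5p − 1, so p = 5/6.
Therefore Firm 1 plays B with probability 1 − 5/6 = 1/6.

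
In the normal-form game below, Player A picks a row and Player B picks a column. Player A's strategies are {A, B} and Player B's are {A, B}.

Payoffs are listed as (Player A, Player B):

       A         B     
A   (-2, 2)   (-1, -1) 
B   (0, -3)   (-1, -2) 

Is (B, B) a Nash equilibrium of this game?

Yes

At (B, B), Player A earns -1; switching to A would give -1, so Player A has no profitable deviation.
Player B earns -2; switching to A would give -3, so Player B has no profitable deviation.
Neither player can gain by a unilateral deviation, so this profile is a Nash equilibrium.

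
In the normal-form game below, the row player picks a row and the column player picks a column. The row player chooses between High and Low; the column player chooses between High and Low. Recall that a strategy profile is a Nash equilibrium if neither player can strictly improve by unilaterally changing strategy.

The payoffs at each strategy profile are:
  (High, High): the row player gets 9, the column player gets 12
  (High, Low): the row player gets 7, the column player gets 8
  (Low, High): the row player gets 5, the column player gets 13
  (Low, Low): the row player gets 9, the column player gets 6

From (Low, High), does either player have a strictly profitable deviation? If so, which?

The row player at (Low, High) earns 5; deviating to High yields 9 — a strict improvement.
The column player earns 13; deviating to Low yields 6 — not better.
Only the row player has a strictly profitable deviation.

The row player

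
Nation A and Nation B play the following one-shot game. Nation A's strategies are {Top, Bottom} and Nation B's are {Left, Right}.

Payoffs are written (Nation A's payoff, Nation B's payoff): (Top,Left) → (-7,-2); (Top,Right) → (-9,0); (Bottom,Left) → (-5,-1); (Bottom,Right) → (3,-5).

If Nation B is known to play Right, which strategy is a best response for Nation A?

Bottom

Against Right, Nation A earns -9 from Top and 3 from Bottom.
So Bottom is the best response.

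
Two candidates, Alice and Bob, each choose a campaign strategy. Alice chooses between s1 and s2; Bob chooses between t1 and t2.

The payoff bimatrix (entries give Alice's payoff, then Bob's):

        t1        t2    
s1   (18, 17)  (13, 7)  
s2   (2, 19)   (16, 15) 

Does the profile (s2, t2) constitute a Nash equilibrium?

At (s2, t2), Alice earns 16; switching to s1 would give 13, so Alice has no profitable deviation.
Bob earns 15; switching to t1 would give 19, so Bob would deviate.
Since at least one player can profitably deviate, this is not a Nash equilibrium.

No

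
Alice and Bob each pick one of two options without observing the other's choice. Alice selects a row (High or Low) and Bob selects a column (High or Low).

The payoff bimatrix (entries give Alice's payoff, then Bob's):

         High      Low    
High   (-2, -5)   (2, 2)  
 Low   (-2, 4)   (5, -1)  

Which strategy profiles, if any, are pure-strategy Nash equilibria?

(Low, High)

(High, High): Bob prefers Low (2 > -5) — not an equilibrium.
(High, Low): Alice prefers Low (5 > 2) — not an equilibrium.
(Low, High): Alice gets -2 ≥ -2 from High, and Bob gets 4 ≥ -1 from Low — Nash equilibrium.
(Low, Low): Bob prefers High (4 > -1) — not an equilibrium.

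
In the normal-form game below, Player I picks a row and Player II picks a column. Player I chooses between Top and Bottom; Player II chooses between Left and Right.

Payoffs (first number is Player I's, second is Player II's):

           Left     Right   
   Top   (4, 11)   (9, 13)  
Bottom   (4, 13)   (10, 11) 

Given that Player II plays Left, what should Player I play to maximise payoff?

Against Left, Player I earns 4 from Top and 4 from Bottom.
So either strategy is a best response.

either — both Top and Bottom are best responses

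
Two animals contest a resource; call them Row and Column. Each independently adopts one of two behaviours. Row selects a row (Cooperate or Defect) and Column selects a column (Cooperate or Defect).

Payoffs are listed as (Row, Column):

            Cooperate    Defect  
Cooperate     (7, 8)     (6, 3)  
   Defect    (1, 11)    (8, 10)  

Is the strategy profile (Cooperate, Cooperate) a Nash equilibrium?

At (Cooperate, Cooperate), Row earns 7; switching to Defect would give 1, so Row has no profitable deviation.
Column earns 8; switching to Defect would give 3, so Column has no profitable deviation.
Neither player can gain by a unilateral deviation, so this profile is a Nash equilibrium.

Yes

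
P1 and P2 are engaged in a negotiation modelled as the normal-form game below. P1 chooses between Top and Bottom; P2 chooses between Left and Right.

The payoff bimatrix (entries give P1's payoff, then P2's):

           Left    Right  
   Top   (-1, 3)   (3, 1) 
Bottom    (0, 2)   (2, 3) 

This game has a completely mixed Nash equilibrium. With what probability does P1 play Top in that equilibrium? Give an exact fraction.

1/3

Let x be the probability that P1 plays Top. In a completely mixed equilibrium, P2 must be indifferent between Left and Right.
P2's expected payoff from Left is 3x + 2(1−x); from Right it is x + 3(1−x).
Setting these equal: x + 2 = −2x + 3, so x = 1/3.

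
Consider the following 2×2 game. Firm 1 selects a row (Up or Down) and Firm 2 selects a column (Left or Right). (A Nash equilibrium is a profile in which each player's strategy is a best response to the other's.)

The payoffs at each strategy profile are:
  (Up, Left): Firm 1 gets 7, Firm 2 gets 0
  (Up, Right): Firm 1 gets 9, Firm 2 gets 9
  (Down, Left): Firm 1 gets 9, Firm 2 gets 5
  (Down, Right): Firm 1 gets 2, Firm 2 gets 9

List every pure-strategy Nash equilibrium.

(Up, Right)

(Up, Left): Firm 1 prefers Down (9 > 7); Firm 2 prefers Right (9 > 0) — not an equilibrium.
(Up, Right): Firm 1 gets 9 ≥ 2 from Down, and Firm 2 gets 9 ≥ 0 from Left — Nash equilibrium.
(Down, Left): Firm 2 prefers Right (9 > 5) — not an equilibrium.
(Down, Right): Firm 1 prefers Up (9 > 2) — not an equilibrium.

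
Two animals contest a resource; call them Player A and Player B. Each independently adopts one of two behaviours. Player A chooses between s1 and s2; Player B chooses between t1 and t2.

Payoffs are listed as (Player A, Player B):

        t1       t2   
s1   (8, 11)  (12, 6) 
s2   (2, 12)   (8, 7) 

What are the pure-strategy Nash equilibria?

(s1, t1): Player A gets 8 ≥ 2 from s2, and Player B gets 11 ≥ 6 from t2 — Nash equilibrium.
(s1, t2): Player B prefers t1 (11 > 6) — not an equilibrium.
(s2, t1): Player A prefers s1 (8 > 2) — not an equilibrium.
(s2, t2): Player A prefers s1 (12 > 8); Player B prefers t1 (12 > 7) — not an equilibrium.

(s1, t1)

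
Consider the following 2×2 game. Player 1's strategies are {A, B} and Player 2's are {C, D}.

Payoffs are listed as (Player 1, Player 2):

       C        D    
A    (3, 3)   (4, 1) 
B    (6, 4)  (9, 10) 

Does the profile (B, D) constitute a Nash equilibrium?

Yes

At (B, D), Player 1 earns 9; switching to A would give 4, so Player 1 has no profitable deviation.
Player 2 earns 10; switching to C would give 4, so Player 2 has no profitable deviation.
Neither player can gain by a unilateral deviation, so this profile is a Nash equilibrium.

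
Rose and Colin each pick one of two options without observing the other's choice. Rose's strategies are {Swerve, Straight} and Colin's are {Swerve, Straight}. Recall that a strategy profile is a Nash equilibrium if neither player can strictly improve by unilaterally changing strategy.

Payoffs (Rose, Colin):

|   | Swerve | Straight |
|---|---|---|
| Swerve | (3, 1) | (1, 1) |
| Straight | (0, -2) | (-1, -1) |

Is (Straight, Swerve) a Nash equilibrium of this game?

At (Straight, Swerve), Rose earns 0; switching to Swerve would give 3, so Rose would deviate.
Colin earns -2; switching to Straight would give -1, so Colin would deviate.
Since at least one player can profitably deviate, this is not a Nash equilibrium.

No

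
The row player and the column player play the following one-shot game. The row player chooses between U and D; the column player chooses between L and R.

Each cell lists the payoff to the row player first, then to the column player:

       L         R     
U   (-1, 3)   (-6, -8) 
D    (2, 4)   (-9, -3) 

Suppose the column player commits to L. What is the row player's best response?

D

Against L, the row player earns -1 from U and 2 from D.
So D is the best response.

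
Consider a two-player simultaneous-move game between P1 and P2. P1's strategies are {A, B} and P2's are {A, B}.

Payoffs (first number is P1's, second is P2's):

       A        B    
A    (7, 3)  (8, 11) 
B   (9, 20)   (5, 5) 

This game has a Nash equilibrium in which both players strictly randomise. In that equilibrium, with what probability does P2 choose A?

3/5

Let c be the probability that P2 plays A. In a completely mixed equilibrium, P1 must be indifferent between A and B.
P1's expected payoff from A is 7c + 8(1−c); from B it is 9c + 5(1−c).
Setting these equal: −c + 8 = 4c + 5, so c = 3/5.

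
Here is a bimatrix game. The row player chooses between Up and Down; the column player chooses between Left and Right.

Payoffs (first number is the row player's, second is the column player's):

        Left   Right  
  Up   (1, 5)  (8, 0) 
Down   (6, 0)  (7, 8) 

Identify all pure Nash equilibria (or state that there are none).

none

(Up, Left): the row player prefers Down (6 > 1) — not an equilibrium.
(Up, Right): the column player prefers Left (5 > 0) — not an equilibrium.
(Down, Left): the column player prefers Right (8 > 0) — not an equilibrium.
(Down, Right): the row player prefers Up (8 > 7) — not an equilibrium.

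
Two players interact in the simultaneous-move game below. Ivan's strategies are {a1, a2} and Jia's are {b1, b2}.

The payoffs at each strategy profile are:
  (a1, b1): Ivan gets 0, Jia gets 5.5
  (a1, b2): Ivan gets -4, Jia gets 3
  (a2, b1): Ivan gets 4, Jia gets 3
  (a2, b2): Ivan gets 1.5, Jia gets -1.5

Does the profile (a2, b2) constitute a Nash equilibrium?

No

At (a2, b2), Ivan earns 1.5; switching to a1 would give -4, so Ivan has no profitable deviation.
Jia earns -1.5; switching to b1 would give 3, so Jia would deviate.
Since at least one player can profitably deviate, this is not a Nash equilibrium.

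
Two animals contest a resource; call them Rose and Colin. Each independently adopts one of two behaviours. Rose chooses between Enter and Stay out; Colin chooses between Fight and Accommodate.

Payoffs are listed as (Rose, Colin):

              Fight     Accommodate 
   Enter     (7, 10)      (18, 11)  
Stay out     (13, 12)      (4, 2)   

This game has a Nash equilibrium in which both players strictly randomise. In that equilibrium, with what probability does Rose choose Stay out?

1/11

Let p be the probability that Rose plays Enter. In a completely mixed equilibrium, Colin must be indifferent between Fight and Accommodate.
Colin's expected payoff from Fight is 10p + 12(1−p); from Accommodate it is 11p + 2(1−p).
Setting these equal: −2p + 12 = 9p + 2, so p = 10/11.
Therefore Rose plays Stay out with probability 1 − 10/11 = 1/11.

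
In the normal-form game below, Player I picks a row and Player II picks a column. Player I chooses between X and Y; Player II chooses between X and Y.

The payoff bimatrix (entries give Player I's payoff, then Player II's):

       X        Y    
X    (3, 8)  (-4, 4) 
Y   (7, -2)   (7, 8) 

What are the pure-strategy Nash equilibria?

(Y, Y)

(X, X): Player I prefers Y (7 > 3) — not an equilibrium.
(X, Y): Player I prefers Y (7 > -4); Player II prefers X (8 > 4) — not an equilibrium.
(Y, X): Player II prefers Y (8 > -2) — not an equilibrium.
(Y, Y): Player I gets 7 ≥ -4 from X, and Player II gets 8 ≥ -2 from X — Nash equilibrium.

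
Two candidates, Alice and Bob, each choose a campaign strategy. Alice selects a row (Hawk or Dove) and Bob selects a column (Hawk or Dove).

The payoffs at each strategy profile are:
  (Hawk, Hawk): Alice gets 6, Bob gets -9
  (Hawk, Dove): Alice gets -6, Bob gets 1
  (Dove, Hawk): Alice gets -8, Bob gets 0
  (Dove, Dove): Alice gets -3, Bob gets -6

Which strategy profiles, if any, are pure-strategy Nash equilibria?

none

(Hawk, Hawk): Bob prefers Dove (1 > -9) — not an equilibrium.
(Hawk, Dove): Alice prefers Dove (-3 > -6) — not an equilibrium.
(Dove, Hawk): Alice prefers Hawk (6 > -8) — not an equilibrium.
(Dove, Dove): Bob prefers Hawk (0 > -6) — not an equilibrium.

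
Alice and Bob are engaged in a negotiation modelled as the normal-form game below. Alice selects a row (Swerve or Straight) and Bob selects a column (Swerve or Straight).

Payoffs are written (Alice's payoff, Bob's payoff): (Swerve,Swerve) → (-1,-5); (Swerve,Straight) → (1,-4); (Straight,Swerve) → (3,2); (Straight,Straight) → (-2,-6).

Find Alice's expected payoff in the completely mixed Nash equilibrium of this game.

First find q, the probability Bob plays Swerve, from Alice's indifference between Swerve and Straight: −q + (1−q) = 3q − 2(1−q), giving q = 3/7.
Since Alice is indifferent in equilibrium, Alice's expected payoff equals the payoff from either row against (3/7, 4/7). Using Swerve: −(3/7) + (4/7) = 1/7.

1/7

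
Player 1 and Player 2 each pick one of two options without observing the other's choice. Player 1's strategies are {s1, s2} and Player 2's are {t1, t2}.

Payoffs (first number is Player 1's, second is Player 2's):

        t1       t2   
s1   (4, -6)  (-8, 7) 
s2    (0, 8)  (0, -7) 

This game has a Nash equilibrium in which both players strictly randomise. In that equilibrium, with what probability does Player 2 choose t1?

2/3

Let c be the probability that Player 2 plays t1. In a completely mixed equilibrium, Player 1 must be indifferent between s1 and s2.
Player 1's expected payoff from s1 is 4c − 8(1−c); from s2 it is 0.
Setting these equal: 12c − 8 = 0, so c = 2/3.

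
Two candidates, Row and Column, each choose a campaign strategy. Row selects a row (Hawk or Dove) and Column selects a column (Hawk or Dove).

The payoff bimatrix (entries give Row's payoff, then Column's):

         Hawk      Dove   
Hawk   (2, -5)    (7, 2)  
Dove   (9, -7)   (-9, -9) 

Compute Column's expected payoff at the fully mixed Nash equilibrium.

-59/9

First find x, the probability Row plays Hawk, from Column's indifference between Hawk and Dove: −5x − 7(1−x) = 2x − 9(1−x), giving x = 2/9.
Since Column is indifferent in equilibrium, Column's expected payoff equals the payoff from either column against (2/9, 7/9). Using Hawk: −5(2/9) − 7(7/9) = -59/9.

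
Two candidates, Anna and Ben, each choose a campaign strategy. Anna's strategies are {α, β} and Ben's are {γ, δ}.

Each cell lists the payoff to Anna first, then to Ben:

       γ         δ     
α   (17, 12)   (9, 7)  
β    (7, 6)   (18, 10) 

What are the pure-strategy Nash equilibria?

(α, γ) and (β, δ)

(α, γ): Anna gets 17 ≥ 7 from β, and Ben gets 12 ≥ 7 from δ — Nash equilibrium.
(α, δ): Anna prefers β (18 > 9); Ben prefers γ (12 > 7) — not an equilibrium.
(β, γ): Anna prefers α (17 > 7); Ben prefers δ (10 > 6) — not an equilibrium.
(β, δ): Anna gets 18 ≥ 9 from α, and Ben gets 10 ≥ 6 from γ — Nash equilibrium.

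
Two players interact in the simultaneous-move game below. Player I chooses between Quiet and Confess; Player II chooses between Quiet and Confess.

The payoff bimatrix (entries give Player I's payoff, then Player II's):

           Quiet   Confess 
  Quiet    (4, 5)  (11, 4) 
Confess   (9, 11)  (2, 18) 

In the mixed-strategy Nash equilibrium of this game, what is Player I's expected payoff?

First find y, the probability Player II plays Quiet, from Player I's indifference between Quiet and Confess: 4y + 11(1−y) = 9y + 2(1−y), giving y = 9/14.
Since Player I is indifferent in equilibrium, Player I's expected payoff equals the payoff from either row against (9/14, 5/14). Using Quiet: 4(9/14) + 11(5/14) = 13/2.

13/2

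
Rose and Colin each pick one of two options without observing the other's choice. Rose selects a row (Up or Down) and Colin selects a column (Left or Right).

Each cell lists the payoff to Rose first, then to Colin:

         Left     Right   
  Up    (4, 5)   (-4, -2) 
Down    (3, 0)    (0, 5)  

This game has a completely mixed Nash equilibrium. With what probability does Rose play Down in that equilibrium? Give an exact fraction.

Let r be the probability that Rose plays Up. In a completely mixed equilibrium, Colin must be indifferent between Left and Right.
Colin's expected payoff from Left is 5r; from Right it is −2r + 5(1−r).
Setting these equal: 5r = −7r + 5, so r = 5/12.
Therefore Rose plays Down with probability 1 − 5/12 = 7/12.

7/12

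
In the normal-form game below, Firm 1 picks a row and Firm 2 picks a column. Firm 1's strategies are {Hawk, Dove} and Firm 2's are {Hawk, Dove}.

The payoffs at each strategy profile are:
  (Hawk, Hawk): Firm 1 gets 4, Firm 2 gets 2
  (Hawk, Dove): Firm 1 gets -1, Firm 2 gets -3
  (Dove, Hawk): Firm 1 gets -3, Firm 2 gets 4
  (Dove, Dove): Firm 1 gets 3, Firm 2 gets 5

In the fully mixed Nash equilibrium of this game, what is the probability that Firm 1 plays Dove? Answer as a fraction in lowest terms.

Let x be the probability that Firm 1 plays Hawk. In a completely mixed equilibrium, Firm 2 must be indifferent between Hawk and Dove.
Firm 2's expected payoff from Hawk is 2x + 4(1−x); from Dove it is −3x + 5(1−x).
Setting these equal: −2x + 4 = −8x + 5, so x = 1/6.
Therefore Firm 1 plays Dove with probability 1 − 1/6 = 5/6.

5/6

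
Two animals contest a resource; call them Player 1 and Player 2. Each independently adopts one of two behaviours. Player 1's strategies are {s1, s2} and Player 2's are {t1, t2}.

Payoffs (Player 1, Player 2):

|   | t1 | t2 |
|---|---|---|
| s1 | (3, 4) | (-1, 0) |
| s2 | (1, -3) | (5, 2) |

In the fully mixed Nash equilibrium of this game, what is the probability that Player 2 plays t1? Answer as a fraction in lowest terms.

Let q be the probability that Player 2 plays t1. In a completely mixed equilibrium, Player 1 must be indifferent between s1 and s2.
Player 1's expected payoff from s1 is 3q − (1−q); from s2 it is q + 5(1−q).
Setting these equal: 4q − 1 = −4q + 5, so q = 3/4.

3/4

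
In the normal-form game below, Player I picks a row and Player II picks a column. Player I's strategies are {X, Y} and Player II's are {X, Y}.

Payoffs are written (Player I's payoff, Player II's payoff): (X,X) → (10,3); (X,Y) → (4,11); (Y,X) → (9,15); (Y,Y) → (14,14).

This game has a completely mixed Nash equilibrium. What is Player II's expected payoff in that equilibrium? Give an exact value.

41/3

First find x, the probability Player I plays X, from Player II's indifference between X and Y: 3x + 15(1−x) = 11x + 14(1−x), giving x = 1/9.
Since Player II is indifferent in equilibrium, Player II's expected payoff equals the payoff from either column against (1/9, 8/9). Using X: 3(1/9) + 15(8/9) = 41/3.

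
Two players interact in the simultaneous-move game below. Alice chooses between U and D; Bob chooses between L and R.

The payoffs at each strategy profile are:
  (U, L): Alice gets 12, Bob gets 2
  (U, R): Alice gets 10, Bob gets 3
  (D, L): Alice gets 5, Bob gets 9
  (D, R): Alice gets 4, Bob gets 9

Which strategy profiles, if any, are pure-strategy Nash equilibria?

(U, R)

(U, L): Bob prefers R (3 > 2) — not an equilibrium.
(U, R): Alice gets 10 ≥ 4 from D, and Bob gets 3 ≥ 2 from L — Nash equilibrium.
(D, L): Alice prefers U (12 > 5) — not an equilibrium.
(D, R): Alice prefers U (10 > 4) — not an equilibrium.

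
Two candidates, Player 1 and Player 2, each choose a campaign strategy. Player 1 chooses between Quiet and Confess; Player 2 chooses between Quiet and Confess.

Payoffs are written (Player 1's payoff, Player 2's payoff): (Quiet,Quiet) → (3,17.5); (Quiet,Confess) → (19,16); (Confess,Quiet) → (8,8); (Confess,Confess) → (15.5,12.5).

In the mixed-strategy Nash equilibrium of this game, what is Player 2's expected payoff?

First find x, the probability Player 1 plays Quiet, from Player 2's indifference between Quiet and Confess: 17.5x + 8(1−x) = 16x + 12.5(1−x), giving x = 3/4.
Since Player 2 is indifferent in equilibrium, Player 2's expected payoff equals the payoff from either column against (3/4, 1/4). Using Quiet: 17.5(3/4) + 8(1/4) = 121/8.

121/8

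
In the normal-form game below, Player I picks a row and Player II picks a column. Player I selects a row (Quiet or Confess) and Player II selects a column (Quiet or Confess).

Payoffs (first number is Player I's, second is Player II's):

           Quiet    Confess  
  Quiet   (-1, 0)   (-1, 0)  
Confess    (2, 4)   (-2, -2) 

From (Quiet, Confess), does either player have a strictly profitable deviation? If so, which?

Player I at (Quiet, Confess) earns -1; deviating to Confess yields -2 — not better.
Player II earns 0; deviating to Quiet yields 0 — not better.
Neither player can strictly improve; the profile is a Nash equilibrium.

Neither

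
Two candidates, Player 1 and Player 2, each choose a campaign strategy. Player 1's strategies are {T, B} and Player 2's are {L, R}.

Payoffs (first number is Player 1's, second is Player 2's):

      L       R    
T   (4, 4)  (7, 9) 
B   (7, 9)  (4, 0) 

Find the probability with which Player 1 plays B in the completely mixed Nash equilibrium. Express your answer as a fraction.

Let r be the probability that Player 1 plays T. In a completely mixed equilibrium, Player 2 must be indifferent between L and R.
Player 2's expected payoff from L is 4r + 9(1−r); from R it is 9r.
Setting these equal: −5r + 9 = 9r, so r = 9/14.
Therefore Player 1 plays B with probability 1 − 9/14 = 5/14.

5/14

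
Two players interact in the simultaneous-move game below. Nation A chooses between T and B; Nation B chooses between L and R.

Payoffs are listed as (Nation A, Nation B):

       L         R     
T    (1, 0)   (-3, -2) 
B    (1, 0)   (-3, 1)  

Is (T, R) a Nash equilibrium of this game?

No

At (T, R), Nation A earns -3; switching to B would give -3, so Nation A has no profitable deviation.
Nation B earns -2; switching to L would give 0, so Nation B would deviate.
Since at least one player can profitably deviate, this is not a Nash equilibrium.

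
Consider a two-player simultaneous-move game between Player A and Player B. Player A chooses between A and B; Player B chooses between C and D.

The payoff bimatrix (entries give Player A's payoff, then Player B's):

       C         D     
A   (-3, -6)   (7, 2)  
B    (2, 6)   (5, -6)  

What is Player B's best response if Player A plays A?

D

Against A, Player B earns -6 from C and 2 from D.
So D is the best response.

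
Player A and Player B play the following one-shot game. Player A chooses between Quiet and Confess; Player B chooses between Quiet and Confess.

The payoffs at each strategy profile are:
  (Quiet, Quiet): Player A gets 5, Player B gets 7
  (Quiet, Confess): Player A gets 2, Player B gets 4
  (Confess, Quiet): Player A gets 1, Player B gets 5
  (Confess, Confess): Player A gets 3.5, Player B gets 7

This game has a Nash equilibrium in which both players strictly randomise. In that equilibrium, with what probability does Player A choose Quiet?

Let p be the probability that Player A plays Quiet. In a completely mixed equilibrium, Player B must be indifferent between Quiet and Confess.
Player B's expected payoff from Quiet is 7p + 5(1−p); from Confess it is 4p + 7(1−p).
Setting these equal: 2p + 5 = −3p + 7, so p = 2/5.

2/5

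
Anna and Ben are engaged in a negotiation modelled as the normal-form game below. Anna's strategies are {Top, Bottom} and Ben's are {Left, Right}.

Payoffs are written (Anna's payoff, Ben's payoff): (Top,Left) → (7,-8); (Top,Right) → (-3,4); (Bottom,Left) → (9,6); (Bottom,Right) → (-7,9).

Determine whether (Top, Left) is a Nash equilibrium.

No

At (Top, Left), Anna earns 7; switching to Bottom would give 9, so Anna would deviate.
Ben earns -8; switching to Right would give 4, so Ben would deviate.
Since at least one player can profitably deviate, this is not a Nash equilibrium.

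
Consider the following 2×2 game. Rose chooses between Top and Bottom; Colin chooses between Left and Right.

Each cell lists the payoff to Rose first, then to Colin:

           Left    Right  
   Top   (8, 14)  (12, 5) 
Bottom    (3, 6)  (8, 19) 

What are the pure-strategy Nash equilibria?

(Top, Left): Rose gets 8 ≥ 3 from Bottom, and Colin gets 14 ≥ 5 from Right — Nash equilibrium.
(Top, Right): Colin prefers Left (14 > 5) — not an equilibrium.
(Bottom, Left): Rose prefers Top (8 > 3); Colin prefers Right (19 > 6) — not an equilibrium.
(Bottom, Right): Rose prefers Top (12 > 8) — not an equilibrium.

(Top, Left)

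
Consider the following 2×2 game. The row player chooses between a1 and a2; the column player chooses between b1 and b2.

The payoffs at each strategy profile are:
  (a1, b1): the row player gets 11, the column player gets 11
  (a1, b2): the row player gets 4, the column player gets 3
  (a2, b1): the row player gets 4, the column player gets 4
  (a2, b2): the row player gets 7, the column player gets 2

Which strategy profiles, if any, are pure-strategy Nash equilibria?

(a1, b1): the row player gets 11 ≥ 4 from a2, and the column player gets 11 ≥ 3 from b2 — Nash equilibrium.
(a1, b2): the row player prefers a2 (7 > 4); the column player prefers b1 (11 > 3) — not an equilibrium.
(a2, b1): the row player prefers a1 (11 > 4) — not an equilibrium.
(a2, b2): the column player prefers b1 (4 > 2) — not an equilibrium.

(a1, b1)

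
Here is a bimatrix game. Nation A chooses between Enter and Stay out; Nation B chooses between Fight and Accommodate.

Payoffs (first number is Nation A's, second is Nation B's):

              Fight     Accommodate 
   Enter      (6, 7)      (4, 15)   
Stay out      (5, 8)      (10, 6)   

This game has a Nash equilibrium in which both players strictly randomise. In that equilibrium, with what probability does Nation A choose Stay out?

4/5

Let p be the probability that Nation A plays Enter. In a completely mixed equilibrium, Nation B must be indifferent between Fight and Accommodate.
Nation B's expected payoff from Fight is 7p + 8(1−p); from Accommodate it is 15p + 6(1−p).
Setting these equal: −p + 8 = 9p + 6, so p = 1/5.
Therefore Nation A plays Stay out with probability 1 − 1/5 = 4/5.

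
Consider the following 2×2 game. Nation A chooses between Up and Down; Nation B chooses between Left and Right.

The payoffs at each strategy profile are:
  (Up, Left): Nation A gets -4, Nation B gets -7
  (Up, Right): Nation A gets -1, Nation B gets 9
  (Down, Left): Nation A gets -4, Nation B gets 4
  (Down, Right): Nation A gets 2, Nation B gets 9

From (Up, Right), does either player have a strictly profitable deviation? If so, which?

Nation A

Nation A at (Up, Right) earns -1; deviating to Down yields 2 — a strict improvement.
Nation B earns 9; deviating to Left yields -7 — not better.
Only Nation A has a strictly profitable deviation.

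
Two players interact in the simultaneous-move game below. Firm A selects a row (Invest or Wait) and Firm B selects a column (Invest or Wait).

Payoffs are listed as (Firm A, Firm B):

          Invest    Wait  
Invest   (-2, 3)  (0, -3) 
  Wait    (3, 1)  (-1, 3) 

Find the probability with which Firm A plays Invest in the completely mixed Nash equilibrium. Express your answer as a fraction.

1/4

Let p be the probability that Firm A plays Invest. In a completely mixed equilibrium, Firm B must be indifferent between Invest and Wait.
Firm B's expected payoff from Invest is 3p + (1−p); from Wait it is −3p + 3(1−p).
Setting these equal: 2p + 1 = −6p + 3, so p = 1/4.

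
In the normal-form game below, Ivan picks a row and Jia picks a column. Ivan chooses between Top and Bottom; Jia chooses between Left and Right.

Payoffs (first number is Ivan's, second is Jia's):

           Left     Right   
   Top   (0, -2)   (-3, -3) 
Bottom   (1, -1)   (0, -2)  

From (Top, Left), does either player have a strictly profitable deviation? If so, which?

Ivan

Ivan at (Top, Left) earns 0; deviating to Bottom yields 1 — a strict improvement.
Jia earns -2; deviating to Right yields -3 — not better.
Only Ivan has a strictly profitable deviation.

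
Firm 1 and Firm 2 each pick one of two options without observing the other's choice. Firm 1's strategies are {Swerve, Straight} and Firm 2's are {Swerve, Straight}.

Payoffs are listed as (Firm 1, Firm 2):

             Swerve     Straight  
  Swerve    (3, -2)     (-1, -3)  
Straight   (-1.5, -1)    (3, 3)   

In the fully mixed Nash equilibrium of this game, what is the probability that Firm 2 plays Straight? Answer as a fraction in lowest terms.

9/17

Let c be the probability that Firm 2 plays Swerve. In a completely mixed equilibrium, Firm 1 must be indifferent between Swerve and Straight.
Firm 1's expected payoff from Swerve is 3c − (1−c); from Straight it is −1.5c + 3(1−c).
Setting these equal: 4c − 1 = −4.5c + 3, so c = 8/17.
Therefore Firm 2 plays Straight with probability 1 − 8/17 = 9/17.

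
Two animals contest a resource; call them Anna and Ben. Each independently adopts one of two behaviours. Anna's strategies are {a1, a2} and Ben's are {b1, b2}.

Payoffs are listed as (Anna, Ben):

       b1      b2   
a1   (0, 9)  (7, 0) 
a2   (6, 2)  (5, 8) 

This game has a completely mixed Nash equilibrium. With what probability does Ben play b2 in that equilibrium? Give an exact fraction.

3/4

Let y be the probability that Ben plays b1. In a completely mixed equilibrium, Anna must be indifferent between a1 and a2.
Anna's expected payoff from a1 is 7(1−y); from a2 it is 6y + 5(1−y).
Setting these equal: −7y + 7 = y + 5, so y = 1/4.
Therefore Ben plays b2 with probability 1 − 1/4 = 3/4.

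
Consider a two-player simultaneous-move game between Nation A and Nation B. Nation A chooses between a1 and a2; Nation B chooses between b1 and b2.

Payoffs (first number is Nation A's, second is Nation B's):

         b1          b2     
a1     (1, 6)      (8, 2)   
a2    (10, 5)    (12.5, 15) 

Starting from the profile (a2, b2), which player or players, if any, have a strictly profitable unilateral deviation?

Nation A at (a2, b2) earns 12.5; deviating to a1 yields 8 — not better.
Nation B earns 15; deviating to b1 yields 5 — not better.
Neither player can strictly improve; the profile is a Nash equilibrium.

Neither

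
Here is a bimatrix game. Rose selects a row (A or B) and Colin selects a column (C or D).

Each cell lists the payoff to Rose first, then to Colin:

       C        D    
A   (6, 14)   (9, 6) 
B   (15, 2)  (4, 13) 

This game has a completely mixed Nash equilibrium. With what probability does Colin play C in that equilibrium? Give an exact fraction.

5/14

Let q be the probability that Colin plays C. In a completely mixed equilibrium, Rose must be indifferent between A and B.
Rose's expected payoff from A is 6q + 9(1−q); from B it is 15q + 4(1−q).
Setting these equal: −3q + 9 = 11q + 4, so q = 5/14.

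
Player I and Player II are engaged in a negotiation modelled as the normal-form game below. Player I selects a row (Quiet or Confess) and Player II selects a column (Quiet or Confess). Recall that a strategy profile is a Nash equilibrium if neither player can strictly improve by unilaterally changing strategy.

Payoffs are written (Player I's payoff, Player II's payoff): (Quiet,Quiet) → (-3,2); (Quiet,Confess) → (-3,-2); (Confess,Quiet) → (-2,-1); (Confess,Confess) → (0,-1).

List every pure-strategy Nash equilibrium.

(Confess, Quiet) and (Confess, Confess)

(Quiet, Quiet): Player I prefers Confess (-2 > -3) — not an equilibrium.
(Quiet, Confess): Player I prefers Confess (0 > -3); Player II prefers Quiet (2 > -2) — not an equilibrium.
(Confess, Quiet): Player I gets -2 ≥ -3 from Quiet, and Player II gets -1 ≥ -1 from Confess — Nash equilibrium.
(Confess, Confess): Player I gets 0 ≥ -3 from Quiet, and Player II gets -1 ≥ -1 from Quiet — Nash equilibrium.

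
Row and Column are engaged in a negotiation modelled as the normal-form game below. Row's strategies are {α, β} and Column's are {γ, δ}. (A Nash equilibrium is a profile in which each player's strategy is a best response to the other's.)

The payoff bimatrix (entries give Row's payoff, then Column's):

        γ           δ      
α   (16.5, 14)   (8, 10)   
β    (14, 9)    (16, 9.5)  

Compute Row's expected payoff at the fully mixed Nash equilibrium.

304/21

First find q, the probability Column plays γ, from Row's indifference between α and β: 16.5q + 8(1−q) = 14q + 16(1−q), giving q = 16/21.
Since Row is indifferent in equilibrium, Row's expected payoff equals the payoff from either row against (16/21, 5/21). Using α: 16.5(16/21) + 8(5/21) = 304/21.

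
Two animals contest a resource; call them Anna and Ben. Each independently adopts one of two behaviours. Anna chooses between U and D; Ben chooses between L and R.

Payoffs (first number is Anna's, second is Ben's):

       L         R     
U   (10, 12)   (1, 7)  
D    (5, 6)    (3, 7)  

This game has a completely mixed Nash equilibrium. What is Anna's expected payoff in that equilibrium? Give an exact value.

25/7

First find q, the probability Ben plays L, from Anna's indifference between U and D: 10q + (1−q) = 5q + 3(1−q), giving q = 2/7.
Since Anna is indifferent in equilibrium, Anna's expected payoff equals the payoff from either row against (2/7, 5/7). Using U: 10(2/7) + (5/7) = 25/7.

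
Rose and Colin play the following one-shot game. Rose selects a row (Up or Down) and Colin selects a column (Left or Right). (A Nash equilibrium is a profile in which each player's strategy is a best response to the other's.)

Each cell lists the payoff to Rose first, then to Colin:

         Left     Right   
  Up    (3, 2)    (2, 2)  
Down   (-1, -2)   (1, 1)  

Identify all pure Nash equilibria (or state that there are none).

(Up, Left): Rose gets 3 ≥ -1 from Down, and Colin gets 2 ≥ 2 from Right — Nash equilibrium.
(Up, Right): Rose gets 2 ≥ 1 from Down, and Colin gets 2 ≥ 2 from Left — Nash equilibrium.
(Down, Left): Rose prefers Up (3 > -1); Colin prefers Right (1 > -2) — not an equilibrium.
(Down, Right): Rose prefers Up (2 > 1) — not an equilibrium.

(Up, Left) and (Up, Right)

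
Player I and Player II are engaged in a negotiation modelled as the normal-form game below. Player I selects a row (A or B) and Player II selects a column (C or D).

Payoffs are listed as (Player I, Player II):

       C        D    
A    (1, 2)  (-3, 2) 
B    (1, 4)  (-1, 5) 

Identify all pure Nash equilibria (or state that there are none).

(A, C): Player I gets 1 ≥ 1 from B, and Player II gets 2 ≥ 2 from D — Nash equilibrium.
(A, D): Player I prefers B (-1 > -3) — not an equilibrium.
(B, C): Player II prefers D (5 > 4) — not an equilibrium.
(B, D): Player I gets -1 ≥ -3 from A, and Player II gets 5 ≥ 4 from C — Nash equilibrium.

(A, C) and (B, D)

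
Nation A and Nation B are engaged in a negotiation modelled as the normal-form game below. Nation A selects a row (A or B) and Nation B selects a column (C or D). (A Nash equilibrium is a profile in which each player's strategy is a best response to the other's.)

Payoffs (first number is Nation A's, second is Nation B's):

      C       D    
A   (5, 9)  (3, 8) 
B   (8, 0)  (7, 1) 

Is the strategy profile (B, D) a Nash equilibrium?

Yes

At (B, D), Nation A earns 7; switching to A would give 3, so Nation A has no profitable deviation.
Nation B earns 1; switching to C would give 0, so Nation B has no profitable deviation.
Neither player can gain by a unilateral deviation, so this profile is a Nash equilibrium.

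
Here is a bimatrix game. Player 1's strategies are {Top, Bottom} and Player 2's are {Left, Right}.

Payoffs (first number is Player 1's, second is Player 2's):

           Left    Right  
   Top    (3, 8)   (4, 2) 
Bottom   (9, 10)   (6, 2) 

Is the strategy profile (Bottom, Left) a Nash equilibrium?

At (Bottom, Left), Player 1 earns 9; switching to Top would give 3, so Player 1 has no profitable deviation.
Player 2 earns 10; switching to Right would give 2, so Player 2 has no profitable deviation.
Neither player can gain by a unilateral deviation, so this profile is a Nash equilibrium.

Yes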